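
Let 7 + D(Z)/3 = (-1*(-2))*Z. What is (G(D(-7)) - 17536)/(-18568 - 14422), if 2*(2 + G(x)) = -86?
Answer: 17581/32990 ≈ 0.53292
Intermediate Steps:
D(Z) = -21 + 6*Z (D(Z) = -21 + 3*((-1*(-2))*Z) = -21 + 3*(2*Z) = -21 + 6*Z)
G(x) = -45 (G(x) = -2 + (½)*(-86) = -2 - 43 = -45)
(G(D(-7)) - 17536)/(-18568 - 14422) = (-45 - 17536)/(-18568 - 14422) = -17581/(-32990) = -17581*(-1/32990) = 17581/32990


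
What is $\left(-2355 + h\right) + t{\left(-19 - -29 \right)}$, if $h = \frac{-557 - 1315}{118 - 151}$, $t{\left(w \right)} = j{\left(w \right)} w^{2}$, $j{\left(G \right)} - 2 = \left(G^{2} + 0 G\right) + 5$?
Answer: $\frac{92419}{11} \approx 8401.7$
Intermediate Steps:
$j{\left(G \right)} = 7 + G^{2}$ ($j{\left(G \right)} = 2 + \left(\left(G^{2} + 0 G\right) + 5\right) = 2 + \left(\left(G^{2} + 0\right) + 5\right) = 2 + \left(G^{2} + 5\right) = 2 + \left(5 + G^{2}\right) = 7 + G^{2}$)
$t{\left(w \right)} = w^{2} \left(7 + w^{2}\right)$ ($t{\left(w \right)} = \left(7 + w^{2}\right) w^{2} = w^{2} \left(7 + w^{2}\right)$)
$h = \frac{624}{11}$ ($h = - \frac{1872}{-33} = \left(-1872\right) \left(- \frac{1}{33}\right) = \frac{624}{11} \approx 56.727$)
$\left(-2355 + h\right) + t{\left(-19 - -29 \right)} = \left(-2355 + \frac{624}{11}\right) + \left(-19 - -29\right)^{2} \left(7 + \left(-19 - -29\right)^{2}\right) = - \frac{25281}{11} + \left(-19 + 29\right)^{2} \left(7 + \left(-19 + 29\right)^{2}\right) = - \frac{25281}{11} + 10^{2} \left(7 + 10^{2}\right) = - \frac{25281}{11} + 100 \left(7 + 100\right) = - \frac{25281}{11} + 100 \cdot 107 = - \frac{25281}{11} + 10700 = \frac{92419}{11}$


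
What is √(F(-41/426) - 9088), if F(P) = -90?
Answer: I*√9178 ≈ 95.802*I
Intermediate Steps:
√(F(-41/426) - 9088) = √(-90 - 9088) = √(-9178) = I*√9178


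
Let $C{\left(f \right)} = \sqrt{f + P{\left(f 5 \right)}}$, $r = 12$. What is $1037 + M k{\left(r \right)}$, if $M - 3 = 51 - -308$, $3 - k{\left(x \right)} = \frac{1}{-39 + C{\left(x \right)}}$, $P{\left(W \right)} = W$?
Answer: $\frac{1030115}{483} + \frac{724 \sqrt{2}}{483} \approx 2134.9$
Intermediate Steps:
$C{\left(f \right)} = \sqrt{6} \sqrt{f}$ ($C{\left(f \right)} = \sqrt{f + f 5} = \sqrt{f + 5 f} = \sqrt{6 f} = \sqrt{6} \sqrt{f}$)
$k{\left(x \right)} = 3 - \frac{1}{-39 + \sqrt{6} \sqrt{x}}$
$M = 362$ ($M = 3 + \left(51 - -308\right) = 3 + \left(51 + 308\right) = 3 + 359 = 362$)
$1037 + M k{\left(r \right)} = 1037 + 362 \frac{-118 + 3 \sqrt{6} \sqrt{12}}{-39 + \sqrt{6} \sqrt{12}} = 1037 + 362 \frac{-118 + 3 \sqrt{6} \cdot 2 \sqrt{3}}{-39 + \sqrt{6} \cdot 2 \sqrt{3}} = 1037 + 362 \frac{-118 + 18 \sqrt{2}}{-39 + 6 \sqrt{2}} = 1037 + \frac{362 \left(-118 + 18 \sqrt{2}\right)}{-39 + 6 \sqrt{2}}$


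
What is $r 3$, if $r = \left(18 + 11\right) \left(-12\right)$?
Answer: $-1044$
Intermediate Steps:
$r = -348$ ($r = 29 \left(-12\right) = -348$)
$r 3 = \left(-348\right) 3 = -1044$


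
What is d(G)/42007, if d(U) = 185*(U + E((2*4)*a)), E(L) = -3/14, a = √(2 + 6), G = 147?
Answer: 380175/588098 ≈ 0.64645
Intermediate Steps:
a = 2*√2 (a = √8 = 2*√2 ≈ 2.8284)
E(L) = -3/14 (E(L) = -3*1/14 = -3/14)
d(U) = -555/14 + 185*U (d(U) = 185*(U - 3/14) = 185*(-3/14 + U) = -555/14 + 185*U)
d(G)/42007 = (-555/14 + 185*147)/42007 = (-555/14 + 27195)*(1/42007) = (380175/14)*(1/42007) = 380175/588098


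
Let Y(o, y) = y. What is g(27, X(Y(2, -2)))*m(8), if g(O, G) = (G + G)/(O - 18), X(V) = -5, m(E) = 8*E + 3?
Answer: -670/9 ≈ -74.444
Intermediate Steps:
m(E) = 3 + 8*E
g(O, G) = 2*G/(-18 + O) (g(O, G) = (2*G)/(-18 + O) = 2*G/(-18 + O))
g(27, X(Y(2, -2)))*m(8) = (2*(-5)/(-18 + 27))*(3 + 8*8) = (2*(-5)/9)*(3 + 64) = (2*(-5)*(⅑))*67 = -10/9*67 = -670/9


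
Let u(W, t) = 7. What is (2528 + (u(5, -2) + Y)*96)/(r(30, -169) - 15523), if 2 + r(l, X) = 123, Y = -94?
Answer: 2912/7701 ≈ 0.37813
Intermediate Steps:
r(l, X) = 121 (r(l, X) = -2 + 123 = 121)
(2528 + (u(5, -2) + Y)*96)/(r(30, -169) - 15523) = (2528 + (7 - 94)*96)/(121 - 15523) = (2528 - 87*96)/(-15402) = (2528 - 8352)*(-1/15402) = -5824*(-1/15402) = 2912/7701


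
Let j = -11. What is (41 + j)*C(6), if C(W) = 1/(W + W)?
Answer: 5/2 ≈ 2.5000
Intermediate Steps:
C(W) = 1/(2*W)
(41 + j)*C(6) = (41 - 11)*((½)/6) = 30*((½)*(⅙)) = 30*(1/12) = 5/2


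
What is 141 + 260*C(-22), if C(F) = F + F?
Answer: -11299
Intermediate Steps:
C(F) = 2*F
141 + 260*C(-22) = 141 + 260*(2*(-22)) = 141 + 260*(-44) = 141 - 11440 = -11299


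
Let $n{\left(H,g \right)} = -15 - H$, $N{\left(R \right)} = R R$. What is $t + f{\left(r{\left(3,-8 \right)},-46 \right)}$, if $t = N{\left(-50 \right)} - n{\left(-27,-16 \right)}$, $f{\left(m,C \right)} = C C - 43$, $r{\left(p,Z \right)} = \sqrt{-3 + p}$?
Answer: $4561$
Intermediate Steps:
$N{\left(R \right)} = R^{2}$
$f{\left(m,C \right)} = -43 + C^{2}$ ($f{\left(m,C \right)} = C^{2} - 43 = -43 + C^{2}$)
$t = 2488$ ($t = \left(-50\right)^{2} - \left(-15 - -27\right) = 2500 - \left(-15 + 27\right) = 2500 - 12 = 2488$)
$t + f{\left(r{\left(3,-8 \right)},-46 \right)} = 2488 - \left(43 - \left(-46\right)^{2}\right) = 2488 + \left(-43 + 2116\right) = 2488 + 2073 = 4561$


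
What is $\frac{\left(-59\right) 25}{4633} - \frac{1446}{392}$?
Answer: $- \frac{3638759}{908068} \approx -4.0071$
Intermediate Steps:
$\frac{\left(-59\right) 25}{4633} - \frac{1446}{392} = \left(-1475\right) \frac{1}{4633} - \frac{723}{196} = - \frac{1475}{4633} - \frac{723}{196} = - \frac{3638759}{908068}$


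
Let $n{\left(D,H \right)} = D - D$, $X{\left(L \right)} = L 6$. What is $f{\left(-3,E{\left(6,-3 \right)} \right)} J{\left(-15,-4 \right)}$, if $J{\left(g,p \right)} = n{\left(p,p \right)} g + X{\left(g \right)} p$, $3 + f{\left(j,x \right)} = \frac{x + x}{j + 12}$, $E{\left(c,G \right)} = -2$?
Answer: $-1240$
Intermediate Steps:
$X{\left(L \right)} = 6 L$
$n{\left(D,H \right)} = 0$
$f{\left(j,x \right)} = -3 + \frac{2 x}{12 + j}$ ($f{\left(j,x \right)} = -3 + \frac{x + x}{j + 12} = -3 + \frac{2 x}{12 + j}$)
$J{\left(g,p \right)} = 6 g p$ ($J{\left(g,p \right)} = 0 g + 6 g p = 0 + 6 g p = 6 g p$)
$f{\left(-3,E{\left(6,-3 \right)} \right)} J{\left(-15,-4 \right)} = \frac{-36 - -9 + 2 \left(-2\right)}{12 - 3} \cdot 6 \left(-15\right) \left(-4\right) = \frac{-36 + 9 - 4}{9} \cdot 360 = \frac{1}{9} \left(-31\right) 360 = \left(- \frac{31}{9}\right) 360 = -1240$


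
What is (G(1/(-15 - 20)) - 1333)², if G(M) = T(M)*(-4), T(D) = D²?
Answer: 2666457119041/1500625 ≈ 1.7769e+6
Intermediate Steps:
G(M) = -4*M² (G(M) = M²*(-4) = -4*M²)
(G(1/(-15 - 20)) - 1333)² = (-4/(-15 - 20)² - 1333)² = (-4*(1/(-35))² - 1333)² = (-4*(-1/35)² - 1333)² = (-4*1/1225 - 1333)² = (-4/1225 - 1333)² = (-1632929/1225)² = 2666457119041/1500625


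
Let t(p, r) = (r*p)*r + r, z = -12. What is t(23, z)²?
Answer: 10890000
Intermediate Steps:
t(p, r) = r + p*r² (t(p, r) = (p*r)*r + r = p*r² + r = r + p*r²)
t(23, z)² = (-12*(1 + 23*(-12)))² = (-12*(1 - 276))² = (-12*(-275))² = 3300² = 10890000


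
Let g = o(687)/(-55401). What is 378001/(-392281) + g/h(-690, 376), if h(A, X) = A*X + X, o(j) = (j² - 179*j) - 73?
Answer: -5425086439533301/5630175653998584 ≈ -0.96357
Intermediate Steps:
o(j) = -73 + j² - 179*j
h(A, X) = X + A*X
g = -348923/55401 (g = (-73 + 687² - 179*687)/(-55401) = (-73 + 471969 - 122973)*(-1/55401) = 348923*(-1/55401) = -348923/55401 ≈ -6.2981)
378001/(-392281) + g/h(-690, 376) = 378001/(-392281) - 348923*1/(376*(1 - 690))/55401 = 378001*(-1/392281) - 348923/(55401*(376*(-689))) = -378001/392281 - 348923/55401/(-259064) = -378001/392281 - 348923/55401*(-1/259064) = -378001/392281 + 348923/14352404664 = -5425086439533301/5630175653998584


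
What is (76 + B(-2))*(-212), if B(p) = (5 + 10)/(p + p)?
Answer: -15317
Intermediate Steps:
B(p) = 15/(2*p) (B(p) = 15/((2*p)) = 15*(1/(2*p)) = 15/(2*p))
(76 + B(-2))*(-212) = (76 + (15/2)/(-2))*(-212) = (76 + (15/2)*(-1/2))*(-212) = (76 - 15/4)*(-212) = (289/4)*(-212) = -15317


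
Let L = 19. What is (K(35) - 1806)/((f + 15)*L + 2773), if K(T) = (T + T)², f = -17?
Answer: 3094/2735 ≈ 1.1313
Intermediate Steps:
K(T) = 4*T² (K(T) = (2*T)² = 4*T²)
(K(35) - 1806)/((f + 15)*L + 2773) = (4*35² - 1806)/((-17 + 15)*19 + 2773) = (4*1225 - 1806)/(-2*19 + 2773) = (4900 - 1806)/(-38 + 2773) = 3094/2735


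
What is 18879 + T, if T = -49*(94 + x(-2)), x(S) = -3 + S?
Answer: 14518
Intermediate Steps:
T = -4361 (T = -49*(94 + (-3 - 2)) = -49*(94 - 5) = -49*89 = -4361)
18879 + T = 18879 - 4361 = 14518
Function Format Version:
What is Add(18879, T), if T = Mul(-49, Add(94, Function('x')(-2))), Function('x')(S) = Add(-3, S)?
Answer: 14518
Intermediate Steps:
T = -4361 (T = Mul(-49, Add(94, Add(-3, -2))) = Mul(-49, Add(94, -5)) = Mul(-49, 89) = -4361)
Add(18879, T) = Add(18879, -4361) = 14518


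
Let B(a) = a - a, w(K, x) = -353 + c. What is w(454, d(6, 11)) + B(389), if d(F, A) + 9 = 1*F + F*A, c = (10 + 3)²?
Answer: -184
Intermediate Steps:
c = 169 (c = 13² = 169)
d(F, A) = -9 + F + A*F (d(F, A) = -9 + (1*F + F*A) = -9 + (F + A*F) = -9 + F + A*F)
w(K, x) = -184 (w(K, x) = -353 + 169 = -184)
B(a) = 0
w(454, d(6, 11)) + B(389) = -184 + 0 = -184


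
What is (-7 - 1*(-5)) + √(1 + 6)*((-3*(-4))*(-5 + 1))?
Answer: -2 - 48*√7 ≈ -129.00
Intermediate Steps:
(-7 - 1*(-5)) + √(1 + 6)*((-3*(-4))*(-5 + 1)) = (-7 + 5) + √7*(12*(-4)) = -2 + √7*(-48) = -2 - 48*√7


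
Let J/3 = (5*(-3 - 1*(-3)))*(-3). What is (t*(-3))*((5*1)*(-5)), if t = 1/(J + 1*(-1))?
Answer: -75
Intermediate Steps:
J = 0 (J = 3*((5*(-3 - 1*(-3)))*(-3)) = 3*((5*(-3 + 3))*(-3)) = 3*((5*0)*(-3)) = 3*(0*(-3)) = 3*0 = 0)
t = -1 (t = 1/(0 + 1*(-1)) = 1/(0 - 1) = 1/(-1) = -1)
(t*(-3))*((5*1)*(-5)) = (-1*(-3))*((5*1)*(-5)) = 3*(5*(-5)) = 3*(-25) = -75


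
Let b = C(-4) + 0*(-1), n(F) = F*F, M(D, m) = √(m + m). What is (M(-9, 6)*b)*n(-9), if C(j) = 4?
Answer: 648*√3 ≈ 1122.4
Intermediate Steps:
M(D, m) = √2*√m (M(D, m) = √(2*m) = √2*√m)
n(F) = F²
b = 4 (b = 4 + 0*(-1) = 4 + 0 = 4)
(M(-9, 6)*b)*n(-9) = ((√2*√6)*4)*(-9)² = ((2*√3)*4)*81 = (8*√3)*81 = 648*√3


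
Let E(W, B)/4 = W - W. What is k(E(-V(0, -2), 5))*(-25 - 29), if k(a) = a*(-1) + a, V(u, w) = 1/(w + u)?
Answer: 0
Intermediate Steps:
V(u, w) = 1/(u + w)
E(W, B) = 0 (E(W, B) = 4*(W - W) = 4*0 = 0)
k(a) = 0 (k(a) = -a + a = 0)
k(E(-V(0, -2), 5))*(-25 - 29) = 0*(-25 - 29) = 0*(-54) = 0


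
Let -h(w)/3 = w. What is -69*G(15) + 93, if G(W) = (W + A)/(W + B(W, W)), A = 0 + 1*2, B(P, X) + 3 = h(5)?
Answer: 484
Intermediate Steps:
h(w) = -3*w
B(P, X) = -18 (B(P, X) = -3 - 3*5 = -3 - 15 = -18)
A = 2 (A = 0 + 2 = 2)
G(W) = (2 + W)/(-18 + W) (G(W) = (W + 2)/(W - 18) = (2 + W)/(-18 + W))
-69*G(15) + 93 = -69*(2 + 15)/(-18 + 15) + 93 = -69*17/(-3) + 93 = -(-23)*17 + 93 = -69*(-17/3) + 93 = 391 + 93 = 484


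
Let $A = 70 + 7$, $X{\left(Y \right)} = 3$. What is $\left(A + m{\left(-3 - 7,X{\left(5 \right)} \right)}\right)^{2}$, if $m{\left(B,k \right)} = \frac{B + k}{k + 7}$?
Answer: $\frac{582169}{100} \approx 5821.7$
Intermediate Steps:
$m{\left(B,k \right)} = \frac{B + k}{7 + k}$
$A = 77$
$\left(A + m{\left(-3 - 7,X{\left(5 \right)} \right)}\right)^{2} = \left(77 + \frac{\left(-3 - 7\right) + 3}{7 + 3}\right)^{2} = \left(77 + \frac{\left(-3 - 7\right) + 3}{10}\right)^{2} = \left(77 + \frac{-10 + 3}{10}\right)^{2} = \left(77 + \frac{1}{10} \left(-7\right)\right)^{2} = \left(77 - \frac{7}{10}\right)^{2} = \left(\frac{763}{10}\right)^{2} = \frac{582169}{100}$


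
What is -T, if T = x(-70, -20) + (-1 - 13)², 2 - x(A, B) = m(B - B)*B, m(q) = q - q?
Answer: -198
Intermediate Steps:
m(q) = 0
x(A, B) = 2 (x(A, B) = 2 - 0*B = 2 - 1*0 = 2 + 0 = 2)
T = 198 (T = 2 + (-1 - 13)² = 2 + (-14)² = 2 + 196 = 198)
-T = -1*198 = -198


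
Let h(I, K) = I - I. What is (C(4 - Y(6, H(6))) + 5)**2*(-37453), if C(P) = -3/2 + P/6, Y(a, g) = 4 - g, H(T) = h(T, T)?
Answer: -1835197/4 ≈ -4.5880e+5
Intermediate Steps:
h(I, K) = 0
H(T) = 0
C(P) = -3/2 + P/6 (C(P) = -3*1/2 + P*(1/6) = -3/2 + P/6)
(C(4 - Y(6, H(6))) + 5)**2*(-37453) = ((-3/2 + (4 - (4 - 1*0))/6) + 5)**2*(-37453) = ((-3/2 + (4 - (4 + 0))/6) + 5)**2*(-37453) = ((-3/2 + (4 - 1*4)/6) + 5)**2*(-37453) = ((-3/2 + (4 - 4)/6) + 5)**2*(-37453) = ((-3/2 + (1/6)*0) + 5)**2*(-37453) = ((-3/2 + 0) + 5)**2*(-37453) = (-3/2 + 5)**2*(-37453) = (7/2)**2*(-37453) = (49/4)*(-37453) = -1835197/4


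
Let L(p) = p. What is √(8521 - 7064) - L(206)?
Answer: -206 + √1457 ≈ -167.83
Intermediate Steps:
√(8521 - 7064) - L(206) = √(8521 - 7064) - 1*206 = √1457 - 206 = -206 + √1457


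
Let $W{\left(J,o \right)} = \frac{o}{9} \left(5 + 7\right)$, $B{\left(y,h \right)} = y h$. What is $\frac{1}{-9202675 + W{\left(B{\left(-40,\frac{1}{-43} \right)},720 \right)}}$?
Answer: $- \frac{1}{9201715} \approx -1.0868 \cdot 10^{-7}$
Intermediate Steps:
$B{\left(y,h \right)} = h y$
$W{\left(J,o \right)} = \frac{4 o}{3}$ ($W{\left(J,o \right)} = o \frac{1}{9} \cdot 12 = \frac{o}{9} \cdot 12 = \frac{4 o}{3}$)
$\frac{1}{-9202675 + W{\left(B{\left(-40,\frac{1}{-43} \right)},720 \right)}} = \frac{1}{-9202675 + \frac{4}{3} \cdot 720} = \frac{1}{-9202675 + 960} = \frac{1}{-9201715} = - \frac{1}{9201715}$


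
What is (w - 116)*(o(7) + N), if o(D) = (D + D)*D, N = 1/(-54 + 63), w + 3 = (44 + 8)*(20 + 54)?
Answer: 1097569/3 ≈ 3.6586e+5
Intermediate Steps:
w = 3845 (w = -3 + (44 + 8)*(20 + 54) = -3 + 52*74 = -3 + 3848 = 3845)
N = ⅑ (N = 1/9 = ⅑ ≈ 0.11111)
o(D) = 2*D² (o(D) = (2*D)*D = 2*D²)
(w - 116)*(o(7) + N) = (3845 - 116)*(2*7² + ⅑) = 3729*(2*49 + ⅑) = 3729*(98 + ⅑) = 3729*(883/9) = 1097569/3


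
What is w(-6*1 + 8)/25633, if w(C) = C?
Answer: 2/25633 ≈ 7.8024e-5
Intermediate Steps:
w(-6*1 + 8)/25633 = (-6*1 + 8)/25633 = (-6 + 8)*(1/25633) = 2*(1/25633) = 2/25633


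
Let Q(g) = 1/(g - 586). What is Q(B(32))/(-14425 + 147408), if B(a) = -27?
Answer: -1/81518579 ≈ -1.2267e-8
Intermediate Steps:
Q(g) = 1/(-586 + g)
Q(B(32))/(-14425 + 147408) = 1/((-586 - 27)*(-14425 + 147408)) = 1/(-613*132983) = -1/613*1/132983 = -1/81518579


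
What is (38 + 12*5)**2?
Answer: 9604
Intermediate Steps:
(38 + 12*5)**2 = (38 + 60)**2 = 98**2 = 9604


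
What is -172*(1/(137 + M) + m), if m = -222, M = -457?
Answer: 3054763/80 ≈ 38185.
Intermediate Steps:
-172*(1/(137 + M) + m) = -172*(1/(137 - 457) - 222) = -172*(1/(-320) - 222) = -172*(-1/320 - 222) = -172*(-71041/320) = 3054763/80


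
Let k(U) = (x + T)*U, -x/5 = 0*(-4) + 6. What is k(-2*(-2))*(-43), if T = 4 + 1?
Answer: 4300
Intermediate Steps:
T = 5
x = -30 (x = -5*(0*(-4) + 6) = -5*(0 + 6) = -5*6 = -30)
k(U) = -25*U (k(U) = (-30 + 5)*U = -25*U)
k(-2*(-2))*(-43) = -(-50)*(-2)*(-43) = -25*4*(-43) = -100*(-43) = 4300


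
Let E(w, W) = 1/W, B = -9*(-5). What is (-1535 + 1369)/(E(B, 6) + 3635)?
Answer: -996/21811 ≈ -0.045665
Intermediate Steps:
B = 45
(-1535 + 1369)/(E(B, 6) + 3635) = (-1535 + 1369)/(1/6 + 3635) = -166/(1/6 + 3635) = -166/21811/6 = -166*6/21811 = -996/21811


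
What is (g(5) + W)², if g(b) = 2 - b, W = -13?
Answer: 256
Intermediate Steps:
(g(5) + W)² = ((2 - 1*5) - 13)² = ((2 - 5) - 13)² = (-3 - 13)² = (-16)² = 256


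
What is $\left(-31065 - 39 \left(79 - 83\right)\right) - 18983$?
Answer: $-49892$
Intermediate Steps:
$\left(-31065 - 39 \left(79 - 83\right)\right) - 18983 = \left(-31065 - -156\right) - 18983 = \left(-31065 + 156\right) - 18983 = -30909 - 18983 = -49892$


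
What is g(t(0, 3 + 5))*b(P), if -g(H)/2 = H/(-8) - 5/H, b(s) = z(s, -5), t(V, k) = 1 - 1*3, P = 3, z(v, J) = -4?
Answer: 22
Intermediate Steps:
t(V, k) = -2 (t(V, k) = 1 - 3 = -2)
b(s) = -4
g(H) = 10/H + H/4 (g(H) = -2*(H/(-8) - 5/H) = -2*(H*(-⅛) - 5/H) = -2*(-H/8 - 5/H) = -2*(-5/H - H/8) = 10/H + H/4)
g(t(0, 3 + 5))*b(P) = (10/(-2) + (¼)*(-2))*(-4) = (10*(-½) - ½)*(-4) = (-5 - ½)*(-4) = -11/2*(-4) = 22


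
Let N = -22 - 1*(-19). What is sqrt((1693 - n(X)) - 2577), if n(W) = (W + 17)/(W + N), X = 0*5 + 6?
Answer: 5*I*sqrt(321)/3 ≈ 29.861*I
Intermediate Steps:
N = -3 (N = -22 + 19 = -3)
X = 6 (X = 0 + 6 = 6)
n(W) = (17 + W)/(-3 + W) (n(W) = (W + 17)/(W - 3) = (17 + W)/(-3 + W))
sqrt((1693 - n(X)) - 2577) = sqrt((1693 - (17 + 6)/(-3 + 6)) - 2577) = sqrt((1693 - 23/3) - 2577) = sqrt(5056/3 - 2577) = sqrt(-2675/3) = 5*I*sqrt(321)/3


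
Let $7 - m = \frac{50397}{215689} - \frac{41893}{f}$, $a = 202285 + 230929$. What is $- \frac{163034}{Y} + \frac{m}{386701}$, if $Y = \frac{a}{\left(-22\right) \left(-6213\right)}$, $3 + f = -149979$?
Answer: $- \frac{139384555770903294921624691}{2709660747318722586186} \approx -51440.0$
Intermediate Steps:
$f = -149982$ ($f = -3 - 149979 = -149982$)
$a = 433214$
$m = \frac{209851771055}{32349467598}$ ($m = 7 - \left(\frac{50397}{215689} - \frac{41893}{-149982}\right) = 7 - \left(50397 \cdot \frac{1}{215689} - - \frac{41893}{149982}\right) = 7 - \left(\frac{50397}{215689} + \frac{41893}{149982}\right) = 7 - \frac{16594502131}{32349467598} = \frac{209851771055}{32349467598} \approx 6.487$)
$Y = \frac{216607}{68343}$ ($Y = \frac{433214}{\left(-22\right) \left(-6213\right)} = \frac{433214}{136686} = 433214 \cdot \frac{1}{136686} = \frac{216607}{68343} \approx 3.1694$)
$- \frac{163034}{Y} + \frac{m}{386701} = - \frac{163034}{\frac{216607}{68343}} + \frac{209851771055}{32349467598 \cdot 386701} = \left(-163034\right) \frac{68343}{216607} + \frac{209851771055}{32349467598} \cdot \frac{1}{386701} = - \frac{11142232662}{216607} + \frac{209851771055}{12509571469614198} = - \frac{139384555770903294921624691}{2709660747318722586186}$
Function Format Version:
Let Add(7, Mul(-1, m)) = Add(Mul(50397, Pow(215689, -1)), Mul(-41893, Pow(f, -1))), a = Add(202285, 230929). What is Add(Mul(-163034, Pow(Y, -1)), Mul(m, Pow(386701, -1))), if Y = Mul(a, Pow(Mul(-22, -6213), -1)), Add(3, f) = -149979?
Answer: Rational(-139384555770903294921624691, 2709660747318722586186) ≈ -51440.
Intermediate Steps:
f = -149982 (f = Add(-3, -149979) = -149982)
a = 433214
m = Rational(209851771055, 32349467598) (m = Add(7, Mul(-1, Add(Mul(50397, Pow(215689, -1)), Mul(-41893, Pow(-149982, -1))))) = Add(7, Mul(-1, Add(Mul(50397, Rational(1, 215689)), Mul(-41893, Rational(-1, 149982))))) = Add(7, Mul(-1, Add(Rational(50397, 215689), Rational(41893, 149982)))) = Add(7, Mul(-1, Rational(16594502131, 32349467598))) = Add(7, Rational(-16594502131, 32349467598)) = Rational(209851771055, 32349467598) ≈ 6.4870)
Y = Rational(216607, 68343) (Y = Mul(433214, Pow(Mul(-22, -6213), -1)) = Mul(433214, Pow(136686, -1)) = Mul(433214, Rational(1, 136686)) = Rational(216607, 68343) ≈ 3.1694)
Add(Mul(-163034, Pow(Y, -1)), Mul(m, Pow(386701, -1))) = Add(Mul(-163034, Pow(Rational(216607, 68343), -1)), Mul(Rational(209851771055, 32349467598), Pow(386701, -1))) = Add(Mul(-163034, Rational(68343, 216607)), Mul(Rational(209851771055, 32349467598), Rational(1, 386701))) = Add(Rational(-11142232662, 216607), Rational(209851771055, 12509571469614198)) = Rational(-139384555770903294921624691, 2709660747318722586186)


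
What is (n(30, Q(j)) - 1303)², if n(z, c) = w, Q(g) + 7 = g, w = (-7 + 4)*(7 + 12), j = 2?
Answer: 1849600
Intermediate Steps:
w = -57 (w = -3*19 = -57)
Q(g) = -7 + g
n(z, c) = -57
(n(30, Q(j)) - 1303)² = (-57 - 1303)² = (-1360)² = 1849600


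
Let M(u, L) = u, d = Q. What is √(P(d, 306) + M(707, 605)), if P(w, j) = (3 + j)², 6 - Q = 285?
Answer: 2*√24047 ≈ 310.14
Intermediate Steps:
Q = -279 (Q = 6 - 1*285 = 6 - 285 = -279)
d = -279
√(P(d, 306) + M(707, 605)) = √((3 + 306)² + 707) = √(309² + 707) = √(95481 + 707) = √96188 = 2*√24047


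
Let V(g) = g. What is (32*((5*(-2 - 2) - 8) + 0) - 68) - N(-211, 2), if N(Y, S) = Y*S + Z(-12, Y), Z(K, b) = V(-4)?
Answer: -538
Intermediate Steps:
Z(K, b) = -4
N(Y, S) = -4 + S*Y (N(Y, S) = Y*S - 4 = S*Y - 4 = -4 + S*Y)
(32*((5*(-2 - 2) - 8) + 0) - 68) - N(-211, 2) = (32*((5*(-2 - 2) - 8) + 0) - 68) - (-4 + 2*(-211)) = (32*((5*(-4) - 8) + 0) - 68) - (-4 - 422) = (32*((-20 - 8) + 0) - 68) - 1*(-426) = (32*(-28 + 0) - 68) + 426 = (32*(-28) - 68) + 426 = (-896 - 68) + 426 = -964 + 426 = -538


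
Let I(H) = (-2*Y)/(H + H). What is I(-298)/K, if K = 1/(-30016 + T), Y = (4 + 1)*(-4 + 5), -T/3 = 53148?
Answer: -473650/149 ≈ -3178.9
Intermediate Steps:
T = -159444 (T = -3*53148 = -159444)
Y = 5 (Y = 5*1 = 5)
K = -1/189460 (K = 1/(-30016 - 159444) = 1/(-189460) = -1/189460 ≈ -5.2782e-6)
I(H) = -5/H (I(H) = (-2*5)/(H + H) = -10*1/(2*H) = -5/H)
I(-298)/K = (-5/(-298))/(-1/189460) = -5*(-1/298)*(-189460) = (5/298)*(-189460) = -473650/149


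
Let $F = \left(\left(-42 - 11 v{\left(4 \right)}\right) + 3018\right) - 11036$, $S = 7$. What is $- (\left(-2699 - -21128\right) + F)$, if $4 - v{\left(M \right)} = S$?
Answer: $-10402$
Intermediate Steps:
$v{\left(M \right)} = -3$ ($v{\left(M \right)} = 4 - 7 = -3$)
$F = -8027$ ($F = \left(\left(-42 - -33\right) + 3018\right) - 11036 = \left(\left(-42 + 33\right) + 3018\right) - 11036 = \left(-9 + 3018\right) - 11036 = 3009 - 11036 = -8027$)
$- (\left(-2699 - -21128\right) + F) = - (\left(-2699 - -21128\right) - 8027) = - (\left(-2699 + 21128\right) - 8027) = - (18429 - 8027) = \left(-1\right) 10402 = -10402$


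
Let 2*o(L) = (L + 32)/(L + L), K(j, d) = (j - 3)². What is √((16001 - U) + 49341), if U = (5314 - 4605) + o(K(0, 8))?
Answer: √2326747/6 ≈ 254.23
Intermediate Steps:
K(j, d) = (-3 + j)²
o(L) = (32 + L)/(4*L) (o(L) = ((L + 32)/(L + L))/2 = ((32 + L)/((2*L)))/2 = ((32 + L)*(1/(2*L)))/2 = ((32 + L)/(2*L))/2 = (32 + L)/(4*L))
U = 25565/36 (U = (5314 - 4605) + (32 + (-3 + 0)²)/(4*((-3 + 0)²)) = 709 + (32 + (-3)²)/(4*((-3)²)) = 709 + (¼)*(32 + 9)/9 = 709 + (¼)*(⅑)*41 = 709 + 41/36 = 25565/36 ≈ 710.14)
√((16001 - U) + 49341) = √((16001 - 1*25565/36) + 49341) = √((16001 - 25565/36) + 49341) = √(550471/36 + 49341) = √(2326747/36) = √2326747/6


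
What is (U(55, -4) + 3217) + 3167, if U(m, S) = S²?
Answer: 6400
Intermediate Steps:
(U(55, -4) + 3217) + 3167 = ((-4)² + 3217) + 3167 = (16 + 3217) + 3167 = 3233 + 3167 = 6400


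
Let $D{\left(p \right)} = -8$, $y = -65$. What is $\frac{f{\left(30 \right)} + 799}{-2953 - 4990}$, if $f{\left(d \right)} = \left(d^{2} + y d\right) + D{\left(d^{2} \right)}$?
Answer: $\frac{259}{7943} \approx 0.032607$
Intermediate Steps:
$f{\left(d \right)} = -8 + d^{2} - 65 d$ ($f{\left(d \right)} = \left(d^{2} - 65 d\right) - 8 = -8 + d^{2} - 65 d$)
$\frac{f{\left(30 \right)} + 799}{-2953 - 4990} = \frac{\left(-8 + 30^{2} - 1950\right) + 799}{-2953 - 4990} = \frac{\left(-8 + 900 - 1950\right) + 799}{-7943} = \left(-1058 + 799\right) \left(- \frac{1}{7943}\right) = \left(-259\right) \left(- \frac{1}{7943}\right) = \frac{259}{7943}$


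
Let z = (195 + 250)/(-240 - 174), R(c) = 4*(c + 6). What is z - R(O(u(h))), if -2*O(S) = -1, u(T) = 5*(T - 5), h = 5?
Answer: -11209/414 ≈ -27.075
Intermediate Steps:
u(T) = -25 + 5*T (u(T) = 5*(-5 + T) = -25 + 5*T)
O(S) = 1/2 (O(S) = -1/2*(-1) = 1/2)
R(c) = 24 + 4*c (R(c) = 4*(6 + c) = 24 + 4*c)
z = -445/414 (z = 445/(-414) = 445*(-1/414) = -445/414 ≈ -1.0749)
z - R(O(u(h))) = -445/414 - (24 + 4*(1/2)) = -445/414 - (24 + 2) = -445/414 - 1*26 = -445/414 - 26 = -11209/414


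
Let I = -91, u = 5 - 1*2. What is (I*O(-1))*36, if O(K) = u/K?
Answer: 9828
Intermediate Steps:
u = 3 (u = 5 - 2 = 3)
O(K) = 3/K
(I*O(-1))*36 = -273/(-1)*36 = -273*(-1)*36 = -91*(-3)*36 = 273*36 = 9828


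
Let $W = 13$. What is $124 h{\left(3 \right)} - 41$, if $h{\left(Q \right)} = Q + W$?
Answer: $1943$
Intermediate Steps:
$h{\left(Q \right)} = 13 + Q$ ($h{\left(Q \right)} = Q + 13 = 13 + Q$)
$124 h{\left(3 \right)} - 41 = 124 \left(13 + 3\right) - 41 = 124 \cdot 16 - 41 = 1984 - 41 = 1943$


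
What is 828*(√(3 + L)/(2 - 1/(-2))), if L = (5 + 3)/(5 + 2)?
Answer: 1656*√203/35 ≈ 674.13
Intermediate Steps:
L = 8/7 ≈ 1.1429
828*(√(3 + L)/(2 - 1/(-2))) = 828*(√(3 + 8/7)/(2 - 1/(-2))) = 828*(√(29/7)/(2 - 1*(-½))) = 828*((√203/7)/(2 + ½)) = 828*((√203/7)/(5/2)) = 828*(2*(√203/7)/5) = 828*(2*√203/35) = 1656*√203/35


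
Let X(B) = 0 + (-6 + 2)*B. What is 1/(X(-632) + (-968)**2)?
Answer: 1/939552 ≈ 1.0643e-6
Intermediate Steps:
X(B) = -4*B (X(B) = 0 - 4*B = -4*B)
1/(X(-632) + (-968)**2) = 1/(-4*(-632) + (-968)**2) = 1/(2528 + 937024) = 1/939552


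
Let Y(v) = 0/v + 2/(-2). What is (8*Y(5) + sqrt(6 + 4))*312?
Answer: -2496 + 312*sqrt(10) ≈ -1509.4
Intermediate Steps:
Y(v) = -1 (Y(v) = 0 + 2*(-1/2) = 0 - 1 = -1)
(8*Y(5) + sqrt(6 + 4))*312 = (8*(-1) + sqrt(6 + 4))*312 = (-8 + sqrt(10))*312 = -2496 + 312*sqrt(10)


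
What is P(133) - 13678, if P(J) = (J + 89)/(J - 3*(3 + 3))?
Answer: -1572748/115 ≈ -13676.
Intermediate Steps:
P(J) = (89 + J)/(-18 + J) (P(J) = (89 + J)/(J - 3*6) = (89 + J)/(J - 18) = (89 + J)/(-18 + J))
P(133) - 13678 = (89 + 133)/(-18 + 133) - 13678 = 222/115 - 13678 = -1572748/115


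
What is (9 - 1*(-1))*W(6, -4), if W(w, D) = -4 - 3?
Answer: -70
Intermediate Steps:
W(w, D) = -7
(9 - 1*(-1))*W(6, -4) = (9 - 1*(-1))*(-7) = (9 + 1)*(-7) = 10*(-7) = -70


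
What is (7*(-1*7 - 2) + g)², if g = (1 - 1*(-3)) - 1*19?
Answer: 6084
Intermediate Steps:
g = -15 (g = (1 + 3) - 19 = 4 - 19 = -15)
(7*(-1*7 - 2) + g)² = (7*(-1*7 - 2) - 15)² = (7*(-7 - 2) - 15)² = (7*(-9) - 15)² = (-63 - 15)² = (-78)² = 6084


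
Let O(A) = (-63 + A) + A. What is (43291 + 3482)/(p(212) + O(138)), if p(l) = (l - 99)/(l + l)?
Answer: 19831752/90425 ≈ 219.32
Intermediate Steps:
O(A) = -63 + 2*A
p(l) = (-99 + l)/(2*l) (p(l) = (-99 + l)/((2*l)) = (-99 + l)*(1/(2*l)) = (-99 + l)/(2*l))
(43291 + 3482)/(p(212) + O(138)) = (43291 + 3482)/((½)*(-99 + 212)/212 + (-63 + 2*138)) = 46773/((½)*(1/212)*113 + (-63 + 276)) = 46773/(113/424 + 213) = 46773/(90425/424) = 46773*(424/90425) = 19831752/90425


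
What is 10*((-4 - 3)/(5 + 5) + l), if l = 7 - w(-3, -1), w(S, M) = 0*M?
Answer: 63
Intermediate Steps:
w(S, M) = 0
l = 7 (l = 7 - 1*0 = 7 + 0 = 7)
10*((-4 - 3)/(5 + 5) + l) = 10*((-4 - 3)/(5 + 5) + 7) = 10*(-7/10 + 7) = 10*(63/10) = 63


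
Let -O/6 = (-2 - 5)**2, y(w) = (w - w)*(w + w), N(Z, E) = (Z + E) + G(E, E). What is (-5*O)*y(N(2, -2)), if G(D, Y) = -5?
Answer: 0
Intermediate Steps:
N(Z, E) = -5 + E + Z (N(Z, E) = (Z + E) - 5 = (E + Z) - 5 = -5 + E + Z)
y(w) = 0 (y(w) = 0*(2*w) = 0)
O = -294 (O = -6*(-2 - 5)**2 = -6*(-7)**2 = -6*49 = -294)
(-5*O)*y(N(2, -2)) = -5*(-294)*0 = 1470*0 = 0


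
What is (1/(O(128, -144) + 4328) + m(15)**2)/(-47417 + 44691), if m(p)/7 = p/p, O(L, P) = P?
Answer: -205017/11405584 ≈ -0.017975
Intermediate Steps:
m(p) = 7 (m(p) = 7*(p/p) = 7*1 = 7)
(1/(O(128, -144) + 4328) + m(15)**2)/(-47417 + 44691) = (1/(-144 + 4328) + 7**2)/(-47417 + 44691) = (1/4184 + 49)/(-2726) = (1/4184 + 49)*(-1/2726) = (205017/4184)*(-1/2726) = -205017/11405584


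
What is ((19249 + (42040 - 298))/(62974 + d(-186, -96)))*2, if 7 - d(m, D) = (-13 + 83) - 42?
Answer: 121982/62953 ≈ 1.9377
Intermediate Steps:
d(m, D) = -21 (d(m, D) = 7 - ((-13 + 83) - 42) = 7 - (70 - 42) = 7 - 1*28 = 7 - 28 = -21)
((19249 + (42040 - 298))/(62974 + d(-186, -96)))*2 = ((19249 + (42040 - 298))/(62974 - 21))*2 = ((19249 + 41742)/62953)*2 = (60991*(1/62953))*2 = (60991/62953)*2 = 121982/62953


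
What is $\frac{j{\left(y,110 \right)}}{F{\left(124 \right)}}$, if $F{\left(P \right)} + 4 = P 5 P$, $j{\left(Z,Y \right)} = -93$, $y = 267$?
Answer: $- \frac{93}{76876} \approx -0.0012097$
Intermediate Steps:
$F{\left(P \right)} = -4 + 5 P^{2}$ ($F{\left(P \right)} = -4 + P 5 P = -4 + 5 P P = -4 + 5 P^{2}$)
$\frac{j{\left(y,110 \right)}}{F{\left(124 \right)}} = - \frac{93}{-4 + 5 \cdot 124^{2}} = - \frac{93}{-4 + 5 \cdot 15376} = - \frac{93}{-4 + 76880} = - \frac{93}{76876}$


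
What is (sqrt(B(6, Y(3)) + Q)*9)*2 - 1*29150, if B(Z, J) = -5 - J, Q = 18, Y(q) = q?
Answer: -29150 + 18*sqrt(10) ≈ -29093.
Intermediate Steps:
(sqrt(B(6, Y(3)) + Q)*9)*2 - 1*29150 = (sqrt((-5 - 1*3) + 18)*9)*2 - 1*29150 = (sqrt((-5 - 3) + 18)*9)*2 - 29150 = (sqrt(-8 + 18)*9)*2 - 29150 = (sqrt(10)*9)*2 - 29150 = (9*sqrt(10))*2 - 29150 = 18*sqrt(10) - 29150 = -29150 + 18*sqrt(10)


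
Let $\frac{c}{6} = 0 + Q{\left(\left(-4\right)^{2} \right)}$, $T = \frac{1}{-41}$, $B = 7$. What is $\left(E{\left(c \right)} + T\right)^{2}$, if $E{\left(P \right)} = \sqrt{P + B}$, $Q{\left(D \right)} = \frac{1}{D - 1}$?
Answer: $\frac{62202}{8405} - \frac{2 \sqrt{185}}{205} \approx 7.2679$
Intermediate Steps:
$Q{\left(D \right)} = \frac{1}{-1 + D}$
$T = - \frac{1}{41} \approx -0.02439$
$c = \frac{2}{5}$ ($c = 6 \left(0 + \frac{1}{-1 + \left(-4\right)^{2}}\right) = 6 \left(0 + \frac{1}{-1 + 16}\right) = 6 \left(0 + \frac{1}{15}\right) = 6 \cdot \frac{1}{15} = \frac{2}{5} \approx 0.4$)
$E{\left(P \right)} = \sqrt{7 + P}$ ($E{\left(P \right)} = \sqrt{P + 7} = \sqrt{7 + P}$)
$\left(E{\left(c \right)} + T\right)^{2} = \left(\sqrt{7 + \frac{2}{5}} - \frac{1}{41}\right)^{2} = \left(\sqrt{\frac{37}{5}} - \frac{1}{41}\right)^{2} = \left(\frac{\sqrt{185}}{5} - \frac{1}{41}\right)^{2} = \left(- \frac{1}{41} + \frac{\sqrt{185}}{5}\right)^{2}$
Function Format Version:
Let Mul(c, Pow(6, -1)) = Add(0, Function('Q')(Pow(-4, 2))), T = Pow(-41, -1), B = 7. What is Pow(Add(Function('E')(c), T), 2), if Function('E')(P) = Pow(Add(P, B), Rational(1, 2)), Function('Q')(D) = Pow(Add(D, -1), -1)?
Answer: Add(Rational(62202, 8405), Mul(Rational(-2, 205), Pow(185, Rational(1, 2)))) ≈ 7.2679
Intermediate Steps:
Function('Q')(D) = Pow(Add(-1, D), -1)
T = Rational(-1, 41) ≈ -0.024390
c = Rational(2, 5) (c = Mul(6, Add(0, Pow(Add(-1, Pow(-4, 2)), -1))) = Mul(6, Add(0, Pow(Add(-1, 16), -1))) = Mul(6, Add(0, Pow(15, -1))) = Mul(6, Add(0, Rational(1, 15))) = Mul(6, Rational(1, 15)) = Rational(2, 5) ≈ 0.40000)
Function('E')(P) = Pow(Add(7, P), Rational(1, 2)) (Function('E')(P) = Pow(Add(P, 7), Rational(1, 2)) = Pow(Add(7, P), Rational(1, 2)))
Pow(Add(Function('E')(c), T), 2) = Pow(Add(Pow(Add(7, Rational(2, 5)), Rational(1, 2)), Rational(-1, 41)), 2) = Pow(Add(Pow(Rational(37, 5), Rational(1, 2)), Rational(-1, 41)), 2) = Pow(Add(Mul(Rational(1, 5), Pow(185, Rational(1, 2))), Rational(-1, 41)), 2) = Pow(Add(Rational(-1, 41), Mul(Rational(1, 5), Pow(185, Rational(1, 2)))), 2)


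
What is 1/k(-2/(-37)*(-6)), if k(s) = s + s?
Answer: -37/24 ≈ -1.5417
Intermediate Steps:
k(s) = 2*s
1/k(-2/(-37)*(-6)) = 1/(2*(-2/(-37)*(-6))) = 1/(2*(-2*(-1/37)*(-6))) = 1/(2*((2/37)*(-6))) = 1/(2*(-12/37)) = 1/(-24/37) = -37/24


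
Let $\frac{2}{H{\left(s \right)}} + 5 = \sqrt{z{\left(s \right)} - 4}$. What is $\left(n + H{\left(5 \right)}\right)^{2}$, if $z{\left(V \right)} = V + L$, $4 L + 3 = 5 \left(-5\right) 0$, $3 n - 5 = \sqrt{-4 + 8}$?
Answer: $\frac{289}{81} \approx 3.5679$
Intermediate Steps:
$n = \frac{7}{3}$ ($n = \frac{5}{3} + \frac{\sqrt{-4 + 8}}{3} = \frac{5}{3} + \frac{\sqrt{4}}{3} = \frac{5}{3} + \frac{1}{3} \cdot 2 = \frac{5}{3} + \frac{2}{3} = \frac{7}{3} \approx 2.3333$)
$L = - \frac{3}{4}$ ($L = - \frac{3}{4} + \frac{5 \left(-5\right) 0}{4} = - \frac{3}{4} + \frac{\left(-25\right) 0}{4} = - \frac{3}{4} + \frac{1}{4} \cdot 0 = - \frac{3}{4} + 0 = - \frac{3}{4} \approx -0.75$)
$z{\left(V \right)} = - \frac{3}{4} + V$ ($z{\left(V \right)} = V - \frac{3}{4} = - \frac{3}{4} + V$)
$H{\left(s \right)} = \frac{2}{-5 + \sqrt{- \frac{19}{4} + s}}$ ($H{\left(s \right)} = \frac{2}{-5 + \sqrt{\left(- \frac{3}{4} + s\right) - 4}} = \frac{2}{-5 + \sqrt{- \frac{19}{4} + s}}$)
$\left(n + H{\left(5 \right)}\right)^{2} = \left(\frac{7}{3} + \frac{4}{-10 + \sqrt{-19 + 4 \cdot 5}}\right)^{2} = \left(\frac{7}{3} + \frac{4}{-10 + \sqrt{-19 + 20}}\right)^{2} = \left(\frac{7}{3} + \frac{4}{-10 + \sqrt{1}}\right)^{2} = \left(\frac{7}{3} + \frac{4}{-10 + 1}\right)^{2} = \left(\frac{7}{3} + \frac{4}{-9}\right)^{2} = \left(\frac{7}{3} + 4 \left(- \frac{1}{9}\right)\right)^{2} = \left(\frac{7}{3} - \frac{4}{9}\right)^{2} = \left(\frac{17}{9}\right)^{2} = \frac{289}{81}$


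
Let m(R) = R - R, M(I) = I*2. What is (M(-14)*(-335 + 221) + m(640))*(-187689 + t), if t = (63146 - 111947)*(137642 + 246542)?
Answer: -59846013425016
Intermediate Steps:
M(I) = 2*I
m(R) = 0
t = -18748563384 (t = -48801*384184 = -18748563384)
(M(-14)*(-335 + 221) + m(640))*(-187689 + t) = ((2*(-14))*(-335 + 221) + 0)*(-187689 - 18748563384) = (-28*(-114) + 0)*(-18748751073) = (3192 + 0)*(-18748751073) = 3192*(-18748751073) = -59846013425016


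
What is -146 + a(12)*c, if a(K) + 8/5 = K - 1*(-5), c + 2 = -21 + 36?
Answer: 271/5 ≈ 54.200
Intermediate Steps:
c = 13 (c = -2 + (-21 + 36) = -2 + 15 = 13)
a(K) = 17/5 + K (a(K) = -8/5 + (K - 1*(-5)) = -8/5 + (K + 5) = -8/5 + (5 + K) = 17/5 + K)
-146 + a(12)*c = -146 + (17/5 + 12)*13 = -146 + (77/5)*13 = -146 + 1001/5 = 271/5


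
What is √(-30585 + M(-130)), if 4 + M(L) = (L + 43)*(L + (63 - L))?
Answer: I*√36070 ≈ 189.92*I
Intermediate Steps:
M(L) = 2705 + 63*L (M(L) = -4 + (L + 43)*(L + (63 - L)) = -4 + (43 + L)*63 = -4 + (2709 + 63*L) = 2705 + 63*L)
√(-30585 + M(-130)) = √(-30585 + (2705 + 63*(-130))) = √(-30585 + (2705 - 8190)) = √(-30585 - 5485) = √(-36070) = I*√36070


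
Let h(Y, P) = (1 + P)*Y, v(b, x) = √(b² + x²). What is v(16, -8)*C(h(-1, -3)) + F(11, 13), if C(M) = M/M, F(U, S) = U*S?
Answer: 143 + 8*√5 ≈ 160.89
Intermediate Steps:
F(U, S) = S*U
h(Y, P) = Y*(1 + P)
C(M) = 1
v(16, -8)*C(h(-1, -3)) + F(11, 13) = √(16² + (-8)²)*1 + 13*11 = √(256 + 64)*1 + 143 = √320*1 + 143 = (8*√5)*1 + 143 = 8*√5 + 143 = 143 + 8*√5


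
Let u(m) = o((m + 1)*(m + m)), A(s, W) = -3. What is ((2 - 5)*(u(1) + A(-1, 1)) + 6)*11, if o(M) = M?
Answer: 33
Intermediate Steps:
u(m) = 2*m*(1 + m) (u(m) = (m + 1)*(m + m) = (1 + m)*(2*m) = 2*m*(1 + m))
((2 - 5)*(u(1) + A(-1, 1)) + 6)*11 = ((2 - 5)*(2*1*(1 + 1) - 3) + 6)*11 = (-3*(2*1*2 - 3) + 6)*11 = (-3*(4 - 3) + 6)*11 = (-3*1 + 6)*11 = (-3 + 6)*11 = 3*11 = 33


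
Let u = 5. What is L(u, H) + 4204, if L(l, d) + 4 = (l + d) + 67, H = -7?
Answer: 4265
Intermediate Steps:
L(l, d) = 63 + d + l (L(l, d) = -4 + ((l + d) + 67) = -4 + ((d + l) + 67) = -4 + (67 + d + l) = 63 + d + l)
L(u, H) + 4204 = (63 - 7 + 5) + 4204 = 61 + 4204 = 4265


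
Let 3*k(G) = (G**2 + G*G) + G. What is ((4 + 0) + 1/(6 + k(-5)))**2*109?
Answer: 787525/441 ≈ 1785.8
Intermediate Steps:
k(G) = G/3 + 2*G**2/3 (k(G) = ((G**2 + G*G) + G)/3 = ((G**2 + G**2) + G)/3 = (2*G**2 + G)/3 = (G + 2*G**2)/3 = G/3 + 2*G**2/3)
((4 + 0) + 1/(6 + k(-5)))**2*109 = ((4 + 0) + 1/(6 + (1/3)*(-5)*(1 + 2*(-5))))**2*109 = (4 + 1/(6 + (1/3)*(-5)*(1 - 10)))**2*109 = (4 + 1/(6 + (1/3)*(-5)*(-9)))**2*109 = (4 + 1/(6 + 15))**2*109 = (4 + 1/21)**2*109 = (85/21)**2*109 = (7225/441)*109 = 787525/441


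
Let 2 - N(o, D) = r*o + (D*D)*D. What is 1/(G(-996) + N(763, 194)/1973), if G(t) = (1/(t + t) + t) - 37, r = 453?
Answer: -3930216/19292780933 ≈ -0.00020371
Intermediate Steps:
N(o, D) = 2 - D³ - 453*o (N(o, D) = 2 - (453*o + (D*D)*D) = 2 - (453*o + D²*D) = 2 - (453*o + D³) = 2 - (D³ + 453*o) = 2 + (-D³ - 453*o) = 2 - D³ - 453*o)
G(t) = -37 + t + 1/(2*t) (G(t) = (1/(2*t) + t) - 37 = (t + 1/(2*t)) - 37 = -37 + t + 1/(2*t))
1/(G(-996) + N(763, 194)/1973) = 1/((-37 - 996 + (½)/(-996)) + (2 - 1*194³ - 453*763)/1973) = 1/((-37 - 996 + (½)*(-1/996)) + (2 - 1*7301384 - 345639)*(1/1973)) = 1/((-37 - 996 - 1/1992) + (2 - 7301384 - 345639)*(1/1973)) = 1/(-2057737/1992 - 7647021*1/1973) = 1/(-2057737/1992 - 7647021/1973) = 1/(-19292780933/3930216) = -3930216/19292780933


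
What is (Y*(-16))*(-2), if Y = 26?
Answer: 832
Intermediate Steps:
(Y*(-16))*(-2) = (26*(-16))*(-2) = -416*(-2) = 832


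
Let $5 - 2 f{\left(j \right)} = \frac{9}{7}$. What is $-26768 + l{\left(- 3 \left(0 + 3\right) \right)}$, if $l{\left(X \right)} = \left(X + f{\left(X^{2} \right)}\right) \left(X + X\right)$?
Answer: $- \frac{186476}{7} \approx -26639.0$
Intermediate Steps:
$f{\left(j \right)} = \frac{13}{7}$ ($f{\left(j \right)} = \frac{5}{2} - \frac{9 \cdot \frac{1}{7}}{2} = \frac{5}{2} - \frac{9}{14} = \frac{13}{7}$)
$l{\left(X \right)} = 2 X \left(\frac{13}{7} + X\right)$ ($l{\left(X \right)} = \left(X + \frac{13}{7}\right) \left(X + X\right) = \left(\frac{13}{7} + X\right) 2 X = 2 X \left(\frac{13}{7} + X\right)$)
$-26768 + l{\left(- 3 \left(0 + 3\right) \right)} = -26768 + \frac{2 \left(- 3 \left(0 + 3\right)\right) \left(13 + 7 \left(- 3 \left(0 + 3\right)\right)\right)}{7} = -26768 + \frac{2 \left(\left(-3\right) 3\right) \left(13 + 7 \left(\left(-3\right) 3\right)\right)}{7} = -26768 + \frac{2}{7} \left(-9\right) \left(13 + 7 \left(-9\right)\right) = -26768 + \frac{2}{7} \left(-9\right) \left(13 - 63\right) = -26768 + \frac{2}{7} \left(-9\right) \left(-50\right) = -26768 + \frac{900}{7} = - \frac{186476}{7}$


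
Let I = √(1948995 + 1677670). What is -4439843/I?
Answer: -4439843*√3626665/3626665 ≈ -2331.4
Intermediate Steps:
I = √3626665 ≈ 1904.4
-4439843/I = -4439843*√3626665/3626665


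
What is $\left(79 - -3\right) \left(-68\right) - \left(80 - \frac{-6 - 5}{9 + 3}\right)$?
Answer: $- \frac{67883}{12} \approx -5656.9$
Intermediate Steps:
$\left(79 - -3\right) \left(-68\right) - \left(80 - \frac{-6 - 5}{9 + 3}\right) = \left(79 + 3\right) \left(-68\right) - \left(80 + \frac{11}{12}\right) = 82 \left(-68\right) - \frac{971}{12} = -5576 - \frac{971}{12} = - \frac{67883}{12}$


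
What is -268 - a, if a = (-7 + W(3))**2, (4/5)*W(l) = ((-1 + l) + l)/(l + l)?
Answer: -174817/576 ≈ -303.50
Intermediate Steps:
W(l) = 5*(-1 + 2*l)/(8*l) (W(l) = 5*(((-1 + l) + l)/(l + l))/4 = 5*((-1 + 2*l)/((2*l)))/4 = 5*((-1 + 2*l)*(1/(2*l)))/4 = 5*((-1 + 2*l)/(2*l))/4 = 5*(-1 + 2*l)/(8*l))
a = 20449/576 (a = (-7 + (5/8)*(-1 + 2*3)/3)**2 = (-7 + (5/8)*(1/3)*(-1 + 6))**2 = (-7 + (5/8)*(1/3)*5)**2 = (-7 + 25/24)**2 = (-143/24)**2 = 20449/576 ≈ 35.502)
-268 - a = -268 - 1*20449/576 = -268 - 20449/576 = -174817/576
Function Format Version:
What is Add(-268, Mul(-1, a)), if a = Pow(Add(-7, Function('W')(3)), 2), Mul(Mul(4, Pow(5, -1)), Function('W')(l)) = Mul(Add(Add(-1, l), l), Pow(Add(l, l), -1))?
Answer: Rational(-174817, 576) ≈ -303.50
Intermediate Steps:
Function('W')(l) = Mul(Rational(5, 8), Pow(l, -1), Add(-1, Mul(2, l))) (Function('W')(l) = Mul(Rational(5, 4), Mul(Add(Add(-1, l), l), Pow(Add(l, l), -1))) = Mul(Rational(5, 4), Mul(Add(-1, Mul(2, l)), Pow(Mul(2, l), -1))) = Mul(Rational(5, 4), Mul(Add(-1, Mul(2, l)), Mul(Rational(1, 2), Pow(l, -1)))) = Mul(Rational(5, 4), Mul(Rational(1, 2), Pow(l, -1), Add(-1, Mul(2, l)))) = Mul(Rational(5, 8), Pow(l, -1), Add(-1, Mul(2, l))))
a = Rational(20449, 576) (a = Pow(Add(-7, Mul(Rational(5, 8), Pow(3, -1), Add(-1, Mul(2, 3)))), 2) = Pow(Add(-7, Mul(Rational(5, 8), Rational(1, 3), Add(-1, 6))), 2) = Pow(Add(-7, Mul(Rational(5, 8), Rational(1, 3), 5)), 2) = Pow(Add(-7, Rational(25, 24)), 2) = Pow(Rational(-143, 24), 2) = Rational(20449, 576) ≈ 35.502)
Add(-268, Mul(-1, a)) = Add(-268, Mul(-1, Rational(20449, 576))) = Add(-268, Rational(-20449, 576)) = Rational(-174817, 576)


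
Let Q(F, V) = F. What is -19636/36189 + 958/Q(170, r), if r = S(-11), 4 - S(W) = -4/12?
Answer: 15665471/3076065 ≈ 5.0927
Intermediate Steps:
S(W) = 13/3 (S(W) = 4 - (-4)/12 = 4 - 1*(-⅓) = 4 + ⅓ = 13/3)
r = 13/3 ≈ 4.3333
-19636/36189 + 958/Q(170, r) = -19636/36189 + 958/170 = -19636*1/36189 + 958*(1/170) = -19636/36189 + 479/85 = 15665471/3076065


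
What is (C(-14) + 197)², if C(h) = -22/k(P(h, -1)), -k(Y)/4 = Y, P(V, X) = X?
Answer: 146689/4 ≈ 36672.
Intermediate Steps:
k(Y) = -4*Y
C(h) = -11/2 (C(h) = -22/((-4*(-1))) = -22/4 = -22*¼ = -11/2)
(C(-14) + 197)² = (-11/2 + 197)² = (383/2)² = 146689/4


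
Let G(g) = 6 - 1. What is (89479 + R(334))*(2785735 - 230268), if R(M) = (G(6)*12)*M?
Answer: 279872190373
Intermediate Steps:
G(g) = 5
R(M) = 60*M (R(M) = (5*12)*M = 60*M)
(89479 + R(334))*(2785735 - 230268) = (89479 + 60*334)*(2785735 - 230268) = (89479 + 20040)*2555467 = 109519*2555467 = 279872190373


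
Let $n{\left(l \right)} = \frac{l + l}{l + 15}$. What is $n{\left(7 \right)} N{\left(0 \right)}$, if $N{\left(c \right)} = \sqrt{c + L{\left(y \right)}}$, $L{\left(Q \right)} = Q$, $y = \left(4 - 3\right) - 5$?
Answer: $\frac{14 i}{11} \approx 1.2727 i$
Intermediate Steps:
$y = -4$ ($y = 1 - 5 = -4$)
$N{\left(c \right)} = \sqrt{-4 + c}$ ($N{\left(c \right)} = \sqrt{c - 4} = \sqrt{-4 + c}$)
$n{\left(l \right)} = \frac{2 l}{15 + l}$
$n{\left(7 \right)} N{\left(0 \right)} = 2 \cdot 7 \frac{1}{15 + 7} \sqrt{-4 + 0} = 2 \cdot 7 \cdot \frac{1}{22} \sqrt{-4} = 2 \cdot 7 \cdot \frac{1}{22} \cdot 2 i = \frac{7 \cdot 2 i}{11} = \frac{14 i}{11}$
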